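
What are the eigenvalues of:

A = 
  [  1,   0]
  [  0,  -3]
λ = 1, -3

tr(A) = -2, det(A) = -3
Characteristic polynomial: λ² - tr(A)λ + det(A) = λ² + 2λ - 3
λ² + 2λ - 3 = (λ + 3)(λ - 1)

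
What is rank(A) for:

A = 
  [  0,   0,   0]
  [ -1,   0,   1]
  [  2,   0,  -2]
rank(A) = 1

Row reduce:
Swap R1 ↔ R2
R3 → R3 + (2)·R1
REF = 
  [ -1,   0,   1]
  [  0,   0,   0]
  [  0,   0,   0]
Pivot columns: 1 → 1 pivot.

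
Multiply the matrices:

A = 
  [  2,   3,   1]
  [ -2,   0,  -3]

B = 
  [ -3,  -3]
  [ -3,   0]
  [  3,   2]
A is 2×3 and B is 3×2, so AB is 2×2. Each entry is (row of A)·(column of B):
AB[1,1] = (2)(-3) + (3)(-3) + (1)(3) = -12
AB[1,2] = (2)(-3) + (3)(0) + (1)(2) = -4
AB[2,1] = (-2)(-3) + (0)(-3) + (-3)(3) = -3
AB[2,2] = (-2)(-3) + (0)(0) + (-3)(2) = 0

AB = 
  [-12,  -4]
  [ -3,   0]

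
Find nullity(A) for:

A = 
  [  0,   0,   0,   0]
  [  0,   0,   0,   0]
nullity(A) = 4

Row reduce:
(no row operations needed)
REF = 
  [  0,   0,   0,   0]
  [  0,   0,   0,   0]
Pivot columns: none → 0 pivots.
rank(A) = 0, so nullity(A) = 4 - 0 = 4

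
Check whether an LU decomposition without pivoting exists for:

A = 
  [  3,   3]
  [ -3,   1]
Yes.
A[1,1] = 3 ≠ 0, so Gaussian elimination proceeds without a row swap: multiplier ℓ₂₁ = (-3)/(3) = -1, and U[2,2] = 1 - (-1)(3) = 4.
L = 
  [  1,   0]
  [ -1,   1]
U = 
  [  3,   3]
  [  0,   4]
Check row 2 of LU: [(-1)(3), (-1)(3) + 4] = [-3, 1] = row 2 of A ✓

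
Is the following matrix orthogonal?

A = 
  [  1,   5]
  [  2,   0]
No

AᵀA = 
  [  5,   5]
  [  5,  25]
≠ I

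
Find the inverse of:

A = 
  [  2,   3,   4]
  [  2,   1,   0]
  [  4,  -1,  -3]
det(A) = (2)·((1)(-3) - (0)(-1)) - (3)·((2)(-3) - (0)(4)) + (4)·((2)(-1) - (1)(4))
  = (2)(-3) - (3)(-6) + (4)(-6)
  = -12
det(A) = -12 ≠ 0, so A is invertible.

Cofactors Cᵢⱼ = (-1)ⁱ⁺ʲ·Mᵢⱼ:
C = 
  [ -3,   6,  -6]
  [  5, -22,  14]
  [ -4,   8,  -4]

adj(A) = Cᵀ:
adj(A) = 
  [ -3,   5,  -4]
  [  6, -22,   8]
  [ -6,  14,  -4]

A⁻¹ = (-1/12) · adj(A):
A⁻¹ = 
  [  1/4, -5/12,   1/3]
  [ -1/2,  11/6,  -2/3]
  [  1/2,  -7/6,   1/3]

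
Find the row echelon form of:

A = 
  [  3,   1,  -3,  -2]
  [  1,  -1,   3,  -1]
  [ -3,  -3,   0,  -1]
Row operations:
R2 → R2 - (1/3)·R1
R3 → R3 + (1)·R1
R3 → R3 - (3/2)·R2

Resulting echelon form:
REF = 
  [   3,    1,   -3,   -2]
  [   0, -4/3,    4, -1/3]
  [   0,    0,   -9, -5/2]

Rank = 3 (number of non-zero pivot rows).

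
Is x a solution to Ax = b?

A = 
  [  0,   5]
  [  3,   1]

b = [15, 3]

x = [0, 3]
Yes

Ax = [15, 3] = b ✓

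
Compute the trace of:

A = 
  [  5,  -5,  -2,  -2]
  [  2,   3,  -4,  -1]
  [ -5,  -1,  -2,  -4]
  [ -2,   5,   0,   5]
11

tr(A) = 5 + 3 + -2 + 5 = 11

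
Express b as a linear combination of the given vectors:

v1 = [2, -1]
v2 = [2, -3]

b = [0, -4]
c1 = -2, c2 = 2

b = -2·v1 + 2·v2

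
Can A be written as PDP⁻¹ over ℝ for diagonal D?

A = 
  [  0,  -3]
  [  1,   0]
No

tr(A) = 0, det(A) = 3
Characteristic polynomial: λ² - tr(A)λ + det(A) = λ² + 3
λ² + 3 = 0  ⇒  λ = (0 ± √((0)² - 4·(3)))/2 = (0 ± √(-12))/2
  = i√3,  -i√3
Eigenvalues: i√3, -i√3  (≈ 0 + 1.732i, 0 - 1.732i)
Has complex eigenvalues (not diagonalizable over ℝ).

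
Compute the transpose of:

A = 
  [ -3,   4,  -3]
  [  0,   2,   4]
Aᵀ = 
  [ -3,   0]
  [  4,   2]
  [ -3,   4]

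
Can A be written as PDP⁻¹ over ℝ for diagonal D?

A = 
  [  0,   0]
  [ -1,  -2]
Yes

tr(A) = -2, det(A) = 0
Characteristic polynomial: λ² - tr(A)λ + det(A) = λ² + 2λ
λ² + 2λ = λ(λ + 2)
Eigenvalues: 0, -2
λ=-2: alg. mult. = 1, geom. mult. = 2 - rank(A - (-2)I) = 2 - 1 = 1
λ=0: alg. mult. = 1, geom. mult. = 2 - rank(A - (0)I) = 2 - 1 = 1
Sum of geometric multiplicities equals n, so A has n independent eigenvectors.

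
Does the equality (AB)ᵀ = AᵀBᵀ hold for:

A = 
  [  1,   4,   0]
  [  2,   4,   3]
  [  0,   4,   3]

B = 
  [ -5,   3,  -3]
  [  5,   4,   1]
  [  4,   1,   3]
No

(AB)ᵀ = 
  [ 15,  22,  32]
  [ 19,  25,  19]
  [  1,   7,  13]

AᵀBᵀ = 
  [  1,  13,   6]
  [-20,  40,  32]
  [  0,  15,  12]

The two matrices differ, so (AB)ᵀ ≠ AᵀBᵀ in general. The correct identity is (AB)ᵀ = BᵀAᵀ.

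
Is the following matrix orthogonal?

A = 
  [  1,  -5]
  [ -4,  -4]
No

AᵀA = 
  [ 17,  11]
  [ 11,  41]
≠ I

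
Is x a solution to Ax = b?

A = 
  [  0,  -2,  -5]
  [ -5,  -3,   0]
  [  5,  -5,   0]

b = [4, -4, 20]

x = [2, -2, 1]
No

Ax = [-1, -4, 20] ≠ b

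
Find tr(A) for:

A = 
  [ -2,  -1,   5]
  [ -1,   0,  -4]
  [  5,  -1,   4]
2

tr(A) = -2 + 0 + 4 = 2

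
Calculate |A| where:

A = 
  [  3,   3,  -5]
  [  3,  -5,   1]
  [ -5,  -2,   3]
74

Cofactor expansion along row 1:
det(A) = (3)·((-5)(3) - (1)(-2)) - (3)·((3)(3) - (1)(-5)) + (-5)·((3)(-2) - (-5)(-5))
  = (3)(-13) - (3)(14) + (-5)(-31)
  = 74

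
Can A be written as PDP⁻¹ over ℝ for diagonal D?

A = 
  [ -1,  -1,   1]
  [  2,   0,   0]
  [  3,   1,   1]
No

Characteristic polynomial: det(λI - A) = λ³ - 2λ - 4
Testing integer divisors of the constant term: p(2) = 0, so (λ - 2) is a factor:
p(λ) = (λ - 2)(λ² + 2λ + 2)
λ² + 2λ + 2 = 0  ⇒  λ = (-2 ± √((2)² - 4·(2)))/2 = (-2 ± √(-4))/2
  = -1 + i,  -1 - i
Eigenvalues: 2, -1 + i, -1 - i  (≈ 2, -1 + 1i, -1 - 1i)
Has complex eigenvalues (not diagonalizable over ℝ).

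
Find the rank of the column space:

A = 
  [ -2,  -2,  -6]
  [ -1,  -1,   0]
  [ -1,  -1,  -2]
Row reduce:
R2 → R2 - (1/2)·R1
R3 → R3 - (1/2)·R1
R3 → R3 - (1/3)·R2
REF = 
  [ -2,  -2,  -6]
  [  0,   0,   3]
  [  0,   0,   0]
Pivot columns: 1, 3 → 2 pivots.
dim(Col(A)) = number of pivot columns = 2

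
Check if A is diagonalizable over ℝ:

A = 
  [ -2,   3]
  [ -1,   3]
Yes

tr(A) = 1, det(A) = -3
Characteristic polynomial: λ² - tr(A)λ + det(A) = λ² - λ - 3
λ² - λ - 3 = 0  ⇒  λ = (1 ± √((-1)² - 4·(-3)))/2 = (1 ± √(13))/2
  = (1 + √13)/2,  (1 - √13)/2
Eigenvalues: (1 + √13)/2, (1 - √13)/2  (≈ 2.303, -1.303)
The two irrational eigenvalues are distinct (simple), so each has alg. mult. = geom. mult. = 1.
Sum of geometric multiplicities equals n, so A has n independent eigenvectors.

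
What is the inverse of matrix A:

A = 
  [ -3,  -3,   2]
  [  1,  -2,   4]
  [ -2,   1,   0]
det(A) = (-3)·((-2)(0) - (4)(1)) - (-3)·((1)(0) - (4)(-2)) + (2)·((1)(1) - (-2)(-2))
  = (-3)(-4) - (-3)(8) + (2)(-3)
  = 30
det(A) = 30 ≠ 0, so A is invertible.

Cofactors Cᵢⱼ = (-1)ⁱ⁺ʲ·Mᵢⱼ:
C = 
  [ -4,  -8,  -3]
  [  2,   4,   9]
  [ -8,  14,   9]

adj(A) = Cᵀ:
adj(A) = 
  [ -4,   2,  -8]
  [ -8,   4,  14]
  [ -3,   9,   9]

A⁻¹ = (1/30) · adj(A):
A⁻¹ = 
  [-2/15,  1/15, -4/15]
  [-4/15,  2/15,  7/15]
  [-1/10,  3/10,  3/10]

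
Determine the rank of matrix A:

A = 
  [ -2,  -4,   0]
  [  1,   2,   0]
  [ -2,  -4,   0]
rank(A) = 1

Row reduce:
R2 → R2 + (1/2)·R1
R3 → R3 - (1)·R1
REF = 
  [ -2,  -4,   0]
  [  0,   0,   0]
  [  0,   0,   0]
Pivot columns: 1 → 1 pivot.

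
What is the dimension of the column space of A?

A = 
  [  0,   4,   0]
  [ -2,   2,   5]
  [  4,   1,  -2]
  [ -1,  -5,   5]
Row reduce:
Swap R1 ↔ R2
R3 → R3 + (2)·R1
R4 → R4 - (1/2)·R1
R3 → R3 - (5/4)·R2
R4 → R4 + (3/2)·R2
R4 → R4 - (5/16)·R3
REF = 
  [ -2,   2,   5]
  [  0,   4,   0]
  [  0,   0,   8]
  [  0,   0,   0]
Pivot columns: 1, 2, 3 → 3 pivots.
dim(Col(A)) = number of pivot columns = 3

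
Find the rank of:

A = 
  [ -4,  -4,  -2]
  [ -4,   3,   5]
Row reduce:
R2 → R2 - (1)·R1
REF = 
  [ -4,  -4,  -2]
  [  0,   7,   7]
Pivot columns: 1, 2 → 2 pivots.

rank(A) = 2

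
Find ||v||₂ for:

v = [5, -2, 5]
7.348

||v||₂ = √((5)² + (-2)² + (5)²) = √54 = 7.348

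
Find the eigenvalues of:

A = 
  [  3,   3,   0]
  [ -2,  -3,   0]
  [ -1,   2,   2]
λ = 2, √3, -√3  (≈ 2, 1.732, -1.732)

Characteristic polynomial: det(λI - A) = λ³ - 2λ² - 3λ + 6
Testing integer divisors of the constant term: p(2) = 0, so (λ - 2) is a factor:
p(λ) = (λ - 2)(λ² - 3)
λ² - 3 = 0  ⇒  λ = (0 ± √((0)² - 4·(-3)))/2 = (0 ± √(12))/2
  = √3,  -√3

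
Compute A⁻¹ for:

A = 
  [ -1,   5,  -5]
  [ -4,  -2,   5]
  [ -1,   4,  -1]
det(A) = (-1)·((-2)(-1) - (5)(4)) - (5)·((-4)(-1) - (5)(-1)) + (-5)·((-4)(4) - (-2)(-1))
  = (-1)(-18) - (5)(9) + (-5)(-18)
  = 63
det(A) = 63 ≠ 0, so A is invertible.

Cofactors Cᵢⱼ = (-1)ⁱ⁺ʲ·Mᵢⱼ:
C = 
  [-18,  -9, -18]
  [-15,  -4,  -1]
  [ 15,  25,  22]

adj(A) = Cᵀ:
adj(A) = 
  [-18, -15,  15]
  [ -9,  -4,  25]
  [-18,  -1,  22]

A⁻¹ = (1/63) · adj(A):
A⁻¹ = 
  [ -2/7, -5/21,  5/21]
  [ -1/7, -4/63, 25/63]
  [ -2/7, -1/63, 22/63]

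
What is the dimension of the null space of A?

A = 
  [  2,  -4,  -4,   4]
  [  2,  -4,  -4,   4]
nullity(A) = 3

Row reduce:
R2 → R2 - (1)·R1
REF = 
  [  2,  -4,  -4,   4]
  [  0,   0,   0,   0]
Pivot columns: 1 → 1 pivot.
rank(A) = 1, so nullity(A) = 4 - 1 = 3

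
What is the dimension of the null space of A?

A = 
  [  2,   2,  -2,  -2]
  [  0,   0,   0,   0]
nullity(A) = 3

Row reduce:
(no row operations needed)
REF = 
  [  2,   2,  -2,  -2]
  [  0,   0,   0,   0]
Pivot columns: 1 → 1 pivot.
rank(A) = 1, so nullity(A) = 4 - 1 = 3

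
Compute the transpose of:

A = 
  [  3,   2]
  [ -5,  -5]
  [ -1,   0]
Aᵀ = 
  [  3,  -5,  -1]
  [  2,  -5,   0]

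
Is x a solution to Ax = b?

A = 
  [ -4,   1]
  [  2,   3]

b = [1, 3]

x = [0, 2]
No

Ax = [2, 6] ≠ b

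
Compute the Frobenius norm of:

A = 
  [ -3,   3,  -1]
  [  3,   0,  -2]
||A||_F = 5.657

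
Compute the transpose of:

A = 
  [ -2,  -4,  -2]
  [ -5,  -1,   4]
Aᵀ = 
  [ -2,  -5]
  [ -4,  -1]
  [ -2,   4]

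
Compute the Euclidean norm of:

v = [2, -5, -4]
6.708

||v||₂ = √((2)² + (-5)² + (-4)²) = √45 = 6.708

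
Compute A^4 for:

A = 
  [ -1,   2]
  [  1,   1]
A^4 = 
  [  9,   0]
  [  0,   9]

A² = A·A:
A²[1,1] = (-1)(-1) + (2)(1) = 3
A²[1,2] = (-1)(2) + (2)(1) = 0
A²[2,1] = (1)(-1) + (1)(1) = 0
A²[2,2] = (1)(2) + (1)(1) = 3
A² = 
  [  3,   0]
  [  0,   3]

A^3 = A^2·A:
A^3[1,1] = (3)(-1) + (0)(1) = -3
A^3[1,2] = (3)(2) + (0)(1) = 6
A^3[2,1] = (0)(-1) + (3)(1) = 3
A^3[2,2] = (0)(2) + (3)(1) = 3
A^3 = 
  [ -3,   6]
  [  3,   3]

A^4 = A^3·A:
A^4[1,1] = (-3)(-1) + (6)(1) = 9
A^4[1,2] = (-3)(2) + (6)(1) = 0
A^4[2,1] = (3)(-1) + (3)(1) = 0
A^4[2,2] = (3)(2) + (3)(1) = 9
A^4 = 
  [  9,   0]
  [  0,   9]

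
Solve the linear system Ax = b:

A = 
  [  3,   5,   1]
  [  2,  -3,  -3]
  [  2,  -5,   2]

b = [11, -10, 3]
Row reduce the augmented matrix [A|b]:
R2 → R2 - (2/3)·R1
R3 → R3 - (2/3)·R1
R3 → R3 - (25/19)·R2
REF = 
  [     3,      5,      1,     11]
  [     0,  -19/3,  -11/3,  -52/3]
  [     0,      0, 117/19, 351/19]

Back-substitution:
x₃ = (351/19) / (117/19) = 3
x₂ = (-52/3 - (-11/3)(3)) / (-19/3) = 1
x₁ = (11 - (5)(1) - (1)(3)) / 3 = 1

x = [1, 1, 3]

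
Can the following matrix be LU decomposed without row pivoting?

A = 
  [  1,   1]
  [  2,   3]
Yes.
A[1,1] = 1 ≠ 0, so Gaussian elimination proceeds without a row swap: multiplier ℓ₂₁ = (2)/(1) = 2, and U[2,2] = 3 - (2)(1) = 1.
L = 
  [  1,   0]
  [  2,   1]
U = 
  [  1,   1]
  [  0,   1]
Check row 2 of LU: [(2)(1), (2)(1) + 1] = [2, 3] = row 2 of A ✓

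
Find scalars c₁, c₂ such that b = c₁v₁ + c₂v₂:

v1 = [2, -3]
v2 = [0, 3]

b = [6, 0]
c1 = 3, c2 = 3

b = 3·v1 + 3·v2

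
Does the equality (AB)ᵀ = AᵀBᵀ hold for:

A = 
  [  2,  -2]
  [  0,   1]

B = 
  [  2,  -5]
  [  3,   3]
No

(AB)ᵀ = 
  [ -2,   3]
  [-16,   3]

AᵀBᵀ = 
  [  4,   6]
  [ -9,  -3]

The two matrices differ, so (AB)ᵀ ≠ AᵀBᵀ in general. The correct identity is (AB)ᵀ = BᵀAᵀ.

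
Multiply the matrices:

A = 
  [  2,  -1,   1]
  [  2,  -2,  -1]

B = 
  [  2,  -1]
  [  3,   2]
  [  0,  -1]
AB = 
  [  1,  -5]
  [ -2,  -5]

A is 2×3 and B is 3×2, so AB is 2×2. Each entry is (row of A)·(column of B):
AB[1,1] = (2)(2) + (-1)(3) + (1)(0) = 1
AB[1,2] = (2)(-1) + (-1)(2) + (1)(-1) = -5
AB[2,1] = (2)(2) + (-2)(3) + (-1)(0) = -2
AB[2,2] = (2)(-1) + (-2)(2) + (-1)(-1) = -5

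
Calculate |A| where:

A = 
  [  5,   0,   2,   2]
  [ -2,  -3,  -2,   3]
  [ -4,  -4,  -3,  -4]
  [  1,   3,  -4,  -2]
623

Cofactor expansion along row 1: det(A) = a₁₁M₁₁ - a₁₂M₁₂ + a₁₃M₁₃ - a₁₄M₁₄

M₁₁ = det[[-3, -2, 3]; [-4, -3, -4]; [3, -4, -2]]
  = (-3)·((-3)(-2) - (-4)(-4)) - (-2)·((-4)(-2) - (-4)(3)) + (3)·((-4)(-4) - (-3)(3))
  = (-3)(-10) - (-2)(20) + (3)(25)
  = 145
M₁₂ = det[[-2, -2, 3]; [-4, -3, -4]; [1, -4, -2]]
  = (-2)·((-3)(-2) - (-4)(-4)) - (-2)·((-4)(-2) - (-4)(1)) + (3)·((-4)(-4) - (-3)(1))
  = (-2)(-10) - (-2)(12) + (3)(19)
  = 101
M₁₃ = det[[-2, -3, 3]; [-4, -4, -4]; [1, 3, -2]]
  = (-2)·((-4)(-2) - (-4)(3)) - (-3)·((-4)(-2) - (-4)(1)) + (3)·((-4)(3) - (-4)(1))
  = (-2)(20) - (-3)(12) + (3)(-8)
  = -28
M₁₄ = det[[-2, -3, -2]; [-4, -4, -3]; [1, 3, -4]]
  = (-2)·((-4)(-4) - (-3)(3)) - (-3)·((-4)(-4) - (-3)(1)) + (-2)·((-4)(3) - (-4)(1))
  = (-2)(25) - (-3)(19) + (-2)(-8)
  = 23

det(A) = (5)(145) - (0)(101) + (2)(-28) - (2)(23) = 623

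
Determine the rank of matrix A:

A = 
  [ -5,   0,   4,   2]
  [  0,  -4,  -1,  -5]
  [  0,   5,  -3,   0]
Row reduce:
R3 → R3 + (5/4)·R2
REF = 
  [   -5,     0,     4,     2]
  [    0,    -4,    -1,    -5]
  [    0,     0, -17/4, -25/4]
Pivot columns: 1, 2, 3 → 3 pivots.

rank(A) = 3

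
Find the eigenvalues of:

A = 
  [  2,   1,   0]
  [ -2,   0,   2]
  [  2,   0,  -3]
Characteristic polynomial: det(λI - A) = λ³ + λ² - 4λ + 2
Testing integer divisors of the constant term: p(1) = 0, so (λ - 1) is a factor:
p(λ) = (λ - 1)(λ² + 2λ - 2)
λ² + 2λ - 2 = 0  ⇒  λ = (-2 ± √((2)² - 4·(-2)))/2 = (-2 ± √(12))/2
  = -1 + √3,  -1 - √3

λ = 1, -1 + √3, -1 - √3  (≈ 1, 0.7321, -2.732)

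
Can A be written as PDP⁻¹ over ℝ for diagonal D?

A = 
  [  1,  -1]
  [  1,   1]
No

tr(A) = 2, det(A) = 2
Characteristic polynomial: λ² - tr(A)λ + det(A) = λ² - 2λ + 2
λ² - 2λ + 2 = 0  ⇒  λ = (2 ± √((-2)² - 4·(2)))/2 = (2 ± √(-4))/2
  = 1 + i,  1 - i
Eigenvalues: 1 + i, 1 - i  (≈ 1 + 1i, 1 - 1i)
Has complex eigenvalues (not diagonalizable over ℝ).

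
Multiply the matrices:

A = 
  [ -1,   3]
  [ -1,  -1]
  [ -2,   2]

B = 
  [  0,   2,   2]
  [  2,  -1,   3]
AB = 
  [  6,  -5,   7]
  [ -2,  -1,  -5]
  [  4,  -6,   2]

A is 3×2 and B is 2×3, so AB is 3×3. Each entry is (row of A)·(column of B):
AB[1,1] = (-1)(0) + (3)(2) = 6
AB[1,2] = (-1)(2) + (3)(-1) = -5
AB[1,3] = (-1)(2) + (3)(3) = 7
AB[2,1] = (-1)(0) + (-1)(2) = -2
AB[2,2] = (-1)(2) + (-1)(-1) = -1
AB[2,3] = (-1)(2) + (-1)(3) = -5
AB[3,1] = (-2)(0) + (2)(2) = 4
AB[3,2] = (-2)(2) + (2)(-1) = -6
AB[3,3] = (-2)(2) + (2)(3) = 2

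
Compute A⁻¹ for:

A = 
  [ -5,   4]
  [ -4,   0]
det(A) = (-5)(0) - (4)(-4) = 16
For a 2×2 matrix, A⁻¹ = (1/det(A)) · [[d, -b], [-c, a]]
    = (1/16) · [[0, -4], [4, -5]]

A⁻¹ = 
  [    0,  -1/4]
  [  1/4, -5/16]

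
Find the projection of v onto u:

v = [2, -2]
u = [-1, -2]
proj_u(v) = [-2/5, -4/5]

v·u = (2)(-1) + (-2)(-2) = 2
u·u = (-1)² + (-2)² = 5
proj_u(v) = (v·u / u·u) × u = (2/5) × u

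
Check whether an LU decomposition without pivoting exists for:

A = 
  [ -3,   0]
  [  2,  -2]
Yes.
A[1,1] = -3 ≠ 0, so Gaussian elimination proceeds without a row swap: multiplier ℓ₂₁ = (2)/(-3) = -2/3, and U[2,2] = -2 - (-2/3)(0) = -2.
L = 
  [   1,    0]
  [-2/3,    1]
U = 
  [ -3,   0]
  [  0,  -2]
Check row 2 of LU: [(-2/3)(-3), (-2/3)(0) + (-2)] = [2, -2] = row 2 of A ✓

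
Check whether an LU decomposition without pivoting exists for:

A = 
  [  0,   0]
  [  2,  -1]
No.
A[1,1] = 0 but A[2,1] = 2 ≠ 0. Any LU with L unit lower triangular has (LU)[1,1] = U[1,1] and (LU)[2,1] = L[2,1]·U[1,1]; matching A forces U[1,1] = 0, which then forces (LU)[2,1] = 0 ≠ 2. A row swap (pivoting) is required.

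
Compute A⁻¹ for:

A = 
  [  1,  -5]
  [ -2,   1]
det(A) = (1)(1) - (-5)(-2) = -9
For a 2×2 matrix, A⁻¹ = (1/det(A)) · [[d, -b], [-c, a]]
    = (-1/9) · [[1, 5], [2, 1]]

A⁻¹ = 
  [-1/9, -5/9]
  [-2/9, -1/9]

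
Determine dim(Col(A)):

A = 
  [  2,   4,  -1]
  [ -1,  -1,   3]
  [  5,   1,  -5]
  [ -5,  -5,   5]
dim(Col(A)) = 3

Row reduce:
R2 → R2 + (1/2)·R1
R3 → R3 - (5/2)·R1
R4 → R4 + (5/2)·R1
R3 → R3 + (9)·R2
R4 → R4 - (5)·R2
R4 → R4 + (1/2)·R3
REF = 
  [  2,   4,  -1]
  [  0,   1, 5/2]
  [  0,   0,  20]
  [  0,   0,   0]
Pivot columns: 1, 2, 3 → 3 pivots.
dim(Col(A)) = number of pivot columns = 3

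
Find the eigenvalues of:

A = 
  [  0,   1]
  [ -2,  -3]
λ = -1, -2

tr(A) = -3, det(A) = 2
Characteristic polynomial: λ² - tr(A)λ + det(A) = λ² + 3λ + 2
λ² + 3λ + 2 = (λ + 2)(λ + 1)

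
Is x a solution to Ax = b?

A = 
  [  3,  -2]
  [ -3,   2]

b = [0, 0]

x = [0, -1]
No

Ax = [2, -2] ≠ b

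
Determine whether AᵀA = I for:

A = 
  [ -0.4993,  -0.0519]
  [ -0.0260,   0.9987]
No

AᵀA = 
  [  0.2500,  -0.0001]
  [ -0.0001,   1.0001]
≠ I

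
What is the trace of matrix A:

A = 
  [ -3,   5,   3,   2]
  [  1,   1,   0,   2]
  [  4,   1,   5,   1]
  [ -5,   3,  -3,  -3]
0

tr(A) = -3 + 1 + 5 + -3 = 0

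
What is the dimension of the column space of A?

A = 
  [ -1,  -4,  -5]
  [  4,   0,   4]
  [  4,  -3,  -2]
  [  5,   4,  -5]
dim(Col(A)) = 3

Row reduce:
R2 → R2 + (4)·R1
R3 → R3 + (4)·R1
R4 → R4 + (5)·R1
R3 → R3 - (19/16)·R2
R4 → R4 - (1)·R2
R4 → R4 - (14/3)·R3
REF = 
  [ -1,  -4,  -5]
  [  0, -16, -16]
  [  0,   0,  -3]
  [  0,   0,   0]
Pivot columns: 1, 2, 3 → 3 pivots.
dim(Col(A)) = number of pivot columns = 3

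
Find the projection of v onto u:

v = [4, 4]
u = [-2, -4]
v·u = (4)(-2) + (4)(-4) = -24
u·u = (-2)² + (-4)² = 20
proj_u(v) = (v·u / u·u) × u = (-24/20) × u = (-6/5) × u

proj_u(v) = [12/5, 24/5]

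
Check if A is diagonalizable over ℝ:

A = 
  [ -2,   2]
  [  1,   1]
Yes

tr(A) = -1, det(A) = -4
Characteristic polynomial: λ² - tr(A)λ + det(A) = λ² + λ - 4
λ² + λ - 4 = 0  ⇒  λ = (-1 ± √((1)² - 4·(-4)))/2 = (-1 ± √(17))/2
  = (-1 + √17)/2,  (-1 - √17)/2
Eigenvalues: (-1 + √17)/2, (-1 - √17)/2  (≈ 1.562, -2.562)
The two irrational eigenvalues are distinct (simple), so each has alg. mult. = geom. mult. = 1.
Sum of geometric multiplicities equals n, so A has n independent eigenvectors.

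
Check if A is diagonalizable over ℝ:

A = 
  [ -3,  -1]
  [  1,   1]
Yes

tr(A) = -2, det(A) = -2
Characteristic polynomial: λ² - tr(A)λ + det(A) = λ² + 2λ - 2
λ² + 2λ - 2 = 0  ⇒  λ = (-2 ± √((2)² - 4·(-2)))/2 = (-2 ± √(12))/2
  = -1 + √3,  -1 - √3
Eigenvalues: -1 + √3, -1 - √3  (≈ 0.7321, -2.732)
The two irrational eigenvalues are distinct (simple), so each has alg. mult. = geom. mult. = 1.
Sum of geometric multiplicities equals n, so A has n independent eigenvectors.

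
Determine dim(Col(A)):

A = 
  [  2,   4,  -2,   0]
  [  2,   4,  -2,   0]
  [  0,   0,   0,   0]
dim(Col(A)) = 1

Row reduce:
R2 → R2 - (1)·R1
REF = 
  [  2,   4,  -2,   0]
  [  0,   0,   0,   0]
  [  0,   0,   0,   0]
Pivot columns: 1 → 1 pivot.
dim(Col(A)) = number of pivot columns = 1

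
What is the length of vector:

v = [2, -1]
2.236

||v||₂ = √((2)² + (-1)²) = √5 = 2.236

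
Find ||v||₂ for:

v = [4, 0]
4

||v||₂ = √((4)² + (0)²) = √16 = 4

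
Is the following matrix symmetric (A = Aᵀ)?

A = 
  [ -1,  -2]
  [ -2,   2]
Yes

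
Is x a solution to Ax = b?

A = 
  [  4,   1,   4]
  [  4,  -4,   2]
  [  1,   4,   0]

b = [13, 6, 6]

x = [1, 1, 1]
No

Ax = [9, 2, 5] ≠ b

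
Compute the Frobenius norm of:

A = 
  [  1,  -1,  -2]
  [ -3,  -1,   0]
||A||_F = 4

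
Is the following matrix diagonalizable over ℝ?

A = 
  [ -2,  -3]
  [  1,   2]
Yes

tr(A) = 0, det(A) = -1
Characteristic polynomial: λ² - tr(A)λ + det(A) = λ² - 1
λ² - 1 = (λ + 1)(λ - 1)
Eigenvalues: 1, -1
λ=-1: alg. mult. = 1, geom. mult. = 2 - rank(A - (-1)I) = 2 - 1 = 1
λ=1: alg. mult. = 1, geom. mult. = 2 - rank(A - (1)I) = 2 - 1 = 1
Sum of geometric multiplicities equals n, so A has n independent eigenvectors.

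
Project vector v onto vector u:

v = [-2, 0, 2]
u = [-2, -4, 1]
v·u = (-2)(-2) + (0)(-4) + (2)(1) = 6
u·u = (-2)² + (-4)² + (1)² = 21
proj_u(v) = (v·u / u·u) × u = (6/21) × u = (2/7) × u

proj_u(v) = [-4/7, -8/7, 2/7]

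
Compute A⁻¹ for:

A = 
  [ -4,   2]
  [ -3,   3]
det(A) = (-4)(3) - (2)(-3) = -6
For a 2×2 matrix, A⁻¹ = (1/det(A)) · [[d, -b], [-c, a]]
    = (-1/6) · [[3, -2], [3, -4]]

A⁻¹ = 
  [-1/2,  1/3]
  [-1/2,  2/3]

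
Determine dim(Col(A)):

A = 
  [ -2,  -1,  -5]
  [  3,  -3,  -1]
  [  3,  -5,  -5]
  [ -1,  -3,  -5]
Row reduce:
R2 → R2 + (3/2)·R1
R3 → R3 + (3/2)·R1
R4 → R4 - (1/2)·R1
R3 → R3 - (13/9)·R2
R4 → R4 - (5/9)·R2
R4 → R4 + (10)·R3
REF = 
  [   -2,    -1,    -5]
  [    0,  -9/2, -17/2]
  [    0,     0,  -2/9]
  [    0,     0,     0]
Pivot columns: 1, 2, 3 → 3 pivots.
dim(Col(A)) = number of pivot columns = 3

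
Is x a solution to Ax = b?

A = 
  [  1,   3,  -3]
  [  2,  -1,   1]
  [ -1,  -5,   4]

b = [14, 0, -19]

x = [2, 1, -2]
No

Ax = [11, 1, -15] ≠ b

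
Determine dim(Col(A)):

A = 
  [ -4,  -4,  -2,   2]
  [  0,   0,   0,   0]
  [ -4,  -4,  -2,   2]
dim(Col(A)) = 1

Row reduce:
R3 → R3 - (1)·R1
REF = 
  [ -4,  -4,  -2,   2]
  [  0,   0,   0,   0]
  [  0,   0,   0,   0]
Pivot columns: 1 → 1 pivot.
dim(Col(A)) = number of pivot columns = 1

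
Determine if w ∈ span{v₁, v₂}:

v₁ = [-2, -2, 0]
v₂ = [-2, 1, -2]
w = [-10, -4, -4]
Yes

Form the augmented matrix and row-reduce:
[v₁|v₂|w] = 
  [ -2,  -2, -10]
  [ -2,   1,  -4]
  [  0,  -2,  -4]
R2 → R2 - (1)·R1
R3 → R3 + (2/3)·R2
REF = 
  [ -2,  -2, -10]
  [  0,   3,   6]
  [  0,   0,   0]

No row of the form [0 0 | nonzero], so the system is consistent. Back-substitution gives c₁ = 3, c₂ = 2: w = (3)·v₁ + (2)·v₂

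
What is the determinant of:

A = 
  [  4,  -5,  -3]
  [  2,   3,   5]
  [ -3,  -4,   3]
Cofactor expansion along row 1:
det(A) = (4)·((3)(3) - (5)(-4)) - (-5)·((2)(3) - (5)(-3)) + (-3)·((2)(-4) - (3)(-3))
  = (4)(29) - (-5)(21) + (-3)(1)
  = 218

det(A) = 218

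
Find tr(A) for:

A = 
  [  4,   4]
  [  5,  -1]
3

tr(A) = 4 + -1 = 3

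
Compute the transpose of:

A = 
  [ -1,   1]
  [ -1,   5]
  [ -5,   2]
Aᵀ = 
  [ -1,  -1,  -5]
  [  1,   5,   2]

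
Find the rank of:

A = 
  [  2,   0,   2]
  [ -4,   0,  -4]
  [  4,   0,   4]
Row reduce:
R2 → R2 + (2)·R1
R3 → R3 - (2)·R1
REF = 
  [  2,   0,   2]
  [  0,   0,   0]
  [  0,   0,   0]
Pivot columns: 1 → 1 pivot.

rank(A) = 1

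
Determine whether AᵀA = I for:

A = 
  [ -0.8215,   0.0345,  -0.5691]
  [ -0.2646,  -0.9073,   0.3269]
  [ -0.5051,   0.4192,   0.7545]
Yes

AᵀA = 
  [  1,   0,  -0.0001]
  [  0,   1.0001,   0.0001]
  [ -0.0001,   0.0001,   1]
≈ I (equal to I up to the 4-dp rounding of the entries)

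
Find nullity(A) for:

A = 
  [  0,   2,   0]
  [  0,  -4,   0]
nullity(A) = 2

Row reduce:
R2 → R2 + (2)·R1
REF = 
  [  0,   2,   0]
  [  0,   0,   0]
Pivot columns: 2 → 1 pivot.
rank(A) = 1, so nullity(A) = 3 - 1 = 2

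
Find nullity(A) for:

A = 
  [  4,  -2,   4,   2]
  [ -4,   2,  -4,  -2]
nullity(A) = 3

Row reduce:
R2 → R2 + (1)·R1
REF = 
  [  4,  -2,   4,   2]
  [  0,   0,   0,   0]
Pivot columns: 1 → 1 pivot.
rank(A) = 1, so nullity(A) = 4 - 1 = 3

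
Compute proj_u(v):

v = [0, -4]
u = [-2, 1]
proj_u(v) = [8/5, -4/5]

v·u = (0)(-2) + (-4)(1) = -4
u·u = (-2)² + (1)² = 5
proj_u(v) = (v·u / u·u) × u = (-4/5) × u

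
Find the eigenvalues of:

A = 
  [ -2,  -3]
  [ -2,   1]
λ = (-1 + √33)/2, (-1 - √33)/2  (≈ 2.372, -3.372)

tr(A) = -1, det(A) = -8
Characteristic polynomial: λ² - tr(A)λ + det(A) = λ² + λ - 8
λ² + λ - 8 = 0  ⇒  λ = (-1 ± √((1)² - 4·(-8)))/2 = (-1 ± √(33))/2
  = (-1 + √33)/2,  (-1 - √33)/2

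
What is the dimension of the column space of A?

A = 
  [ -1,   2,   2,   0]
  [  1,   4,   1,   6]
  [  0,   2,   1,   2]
Row reduce:
R2 → R2 + (1)·R1
R3 → R3 - (1/3)·R2
REF = 
  [ -1,   2,   2,   0]
  [  0,   6,   3,   6]
  [  0,   0,   0,   0]
Pivot columns: 1, 2 → 2 pivots.
dim(Col(A)) = number of pivot columns = 2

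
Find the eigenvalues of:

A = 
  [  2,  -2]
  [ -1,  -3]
tr(A) = -1, det(A) = -8
Characteristic polynomial: λ² - tr(A)λ + det(A) = λ² + λ - 8
λ² + λ - 8 = 0  ⇒  λ = (-1 ± √((1)² - 4·(-8)))/2 = (-1 ± √(33))/2
  = (-1 + √33)/2,  (-1 - √33)/2

λ = (-1 + √33)/2, (-1 - √33)/2  (≈ 2.372, -3.372)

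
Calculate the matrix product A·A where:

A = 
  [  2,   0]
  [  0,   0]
A² = A·A:
A²[1,1] = (2)(2) + (0)(0) = 4
A²[1,2] = (2)(0) + (0)(0) = 0
A²[2,1] = (0)(2) + (0)(0) = 0
A²[2,2] = (0)(0) + (0)(0) = 0
A² = 
  [  4,   0]
  [  0,   0]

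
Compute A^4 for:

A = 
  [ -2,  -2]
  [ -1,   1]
A² = A·A:
A²[1,1] = (-2)(-2) + (-2)(-1) = 6
A²[1,2] = (-2)(-2) + (-2)(1) = 2
A²[2,1] = (-1)(-2) + (1)(-1) = 1
A²[2,2] = (-1)(-2) + (1)(1) = 3
A² = 
  [  6,   2]
  [  1,   3]

A^3 = A^2·A:
A^3[1,1] = (6)(-2) + (2)(-1) = -14
A^3[1,2] = (6)(-2) + (2)(1) = -10
A^3[2,1] = (1)(-2) + (3)(-1) = -5
A^3[2,2] = (1)(-2) + (3)(1) = 1
A^3 = 
  [-14, -10]
  [ -5,   1]

A^4 = A^3·A:
A^4[1,1] = (-14)(-2) + (-10)(-1) = 38
A^4[1,2] = (-14)(-2) + (-10)(1) = 18
A^4[2,1] = (-5)(-2) + (1)(-1) = 9
A^4[2,2] = (-5)(-2) + (1)(1) = 11
A^4 = 
  [ 38,  18]
  [  9,  11]

Therefore
A^4 = 
  [ 38,  18]
  [  9,  11]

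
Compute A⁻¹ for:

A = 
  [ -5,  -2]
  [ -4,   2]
det(A) = (-5)(2) - (-2)(-4) = -18
For a 2×2 matrix, A⁻¹ = (1/det(A)) · [[d, -b], [-c, a]]
    = (-1/18) · [[2, 2], [4, -5]]

A⁻¹ = 
  [-1/9, -1/9]
  [-2/9, 5/18]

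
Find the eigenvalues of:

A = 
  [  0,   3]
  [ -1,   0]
tr(A) = 0, det(A) = 3
Characteristic polynomial: λ² - tr(A)λ + det(A) = λ² + 3
λ² + 3 = 0  ⇒  λ = (0 ± √((0)² - 4·(3)))/2 = (0 ± √(-12))/2
  = i√3,  -i√3

λ = i√3, -i√3  (≈ 0 + 1.732i, 0 - 1.732i)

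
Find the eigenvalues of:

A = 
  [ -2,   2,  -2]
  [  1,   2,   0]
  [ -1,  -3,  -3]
Characteristic polynomial: det(λI - A) = λ³ + 3λ² - 8λ - 20
Testing integer divisors of the constant term: p(-2) = 0, so (λ + 2) is a factor:
p(λ) = (λ + 2)(λ² + λ - 10)
λ² + λ - 10 = 0  ⇒  λ = (-1 ± √((1)² - 4·(-10)))/2 = (-1 ± √(41))/2
  = (-1 + √41)/2,  (-1 - √41)/2

λ = -2, (-1 + √41)/2, (-1 - √41)/2  (≈ -2, 2.702, -3.702)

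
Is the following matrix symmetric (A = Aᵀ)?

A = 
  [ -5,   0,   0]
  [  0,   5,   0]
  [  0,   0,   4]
Yes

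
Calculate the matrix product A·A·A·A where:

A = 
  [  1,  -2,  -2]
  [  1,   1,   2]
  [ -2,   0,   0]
A^4 = 
  [ 29, -32, -42]
  [ -4,   9,  12]
  [-22,  20,  28]

A² = A·A:
A²[1,1] = (1)(1) + (-2)(1) + (-2)(-2) = 3
A²[1,2] = (1)(-2) + (-2)(1) + (-2)(0) = -4
A²[1,3] = (1)(-2) + (-2)(2) + (-2)(0) = -6
A²[2,1] = (1)(1) + (1)(1) + (2)(-2) = -2
A²[2,2] = (1)(-2) + (1)(1) + (2)(0) = -1
A²[2,3] = (1)(-2) + (1)(2) + (2)(0) = 0
A²[3,1] = (-2)(1) + (0)(1) + (0)(-2) = -2
A²[3,2] = (-2)(-2) + (0)(1) + (0)(0) = 4
A²[3,3] = (-2)(-2) + (0)(2) + (0)(0) = 4
A² = 
  [  3,  -4,  -6]
  [ -2,  -1,   0]
  [ -2,   4,   4]

A^3 = A^2·A:
A^3[1,1] = (3)(1) + (-4)(1) + (-6)(-2) = 11
A^3[1,2] = (3)(-2) + (-4)(1) + (-6)(0) = -10
A^3[1,3] = (3)(-2) + (-4)(2) + (-6)(0) = -14
A^3[2,1] = (-2)(1) + (-1)(1) + (0)(-2) = -3
A^3[2,2] = (-2)(-2) + (-1)(1) + (0)(0) = 3
A^3[2,3] = (-2)(-2) + (-1)(2) + (0)(0) = 2
A^3[3,1] = (-2)(1) + (4)(1) + (4)(-2) = -6
A^3[3,2] = (-2)(-2) + (4)(1) + (4)(0) = 8
A^3[3,3] = (-2)(-2) + (4)(2) + (4)(0) = 12
A^3 = 
  [ 11, -10, -14]
  [ -3,   3,   2]
  [ -6,   8,  12]

A^4 = A^3·A:
A^4[1,1] = (11)(1) + (-10)(1) + (-14)(-2) = 29
A^4[1,2] = (11)(-2) + (-10)(1) + (-14)(0) = -32
A^4[1,3] = (11)(-2) + (-10)(2) + (-14)(0) = -42
A^4[2,1] = (-3)(1) + (3)(1) + (2)(-2) = -4
A^4[2,2] = (-3)(-2) + (3)(1) + (2)(0) = 9
A^4[2,3] = (-3)(-2) + (3)(2) + (2)(0) = 12
A^4[3,1] = (-6)(1) + (8)(1) + (12)(-2) = -22
A^4[3,2] = (-6)(-2) + (8)(1) + (12)(0) = 20
A^4[3,3] = (-6)(-2) + (8)(2) + (12)(0) = 28
A^4 = 
  [ 29, -32, -42]
  [ -4,   9,  12]
  [-22,  20,  28]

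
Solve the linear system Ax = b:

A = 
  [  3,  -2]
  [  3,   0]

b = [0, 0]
x = [0, 0]

Row reduce the augmented matrix [A|b]:
R2 → R2 - (1)·R1
REF = 
  [  3,  -2,   0]
  [  0,   2,   0]

Back-substitution:
x₂ = 0 / 2 = 0
x₁ = (0 - (-2)(0)) / 3 = 0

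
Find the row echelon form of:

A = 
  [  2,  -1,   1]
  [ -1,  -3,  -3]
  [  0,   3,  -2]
Row operations:
R2 → R2 + (1/2)·R1
R3 → R3 + (6/7)·R2

Resulting echelon form:
REF = 
  [    2,    -1,     1]
  [    0,  -7/2,  -5/2]
  [    0,     0, -29/7]

Rank = 3 (number of non-zero pivot rows).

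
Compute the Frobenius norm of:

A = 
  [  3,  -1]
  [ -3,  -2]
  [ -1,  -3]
||A||_F = 5.745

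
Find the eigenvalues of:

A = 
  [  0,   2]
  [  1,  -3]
tr(A) = -3, det(A) = -2
Characteristic polynomial: λ² - tr(A)λ + det(A) = λ² + 3λ - 2
λ² + 3λ - 2 = 0  ⇒  λ = (-3 ± √((3)² - 4·(-2)))/2 = (-3 ± √(17))/2
  = (-3 + √17)/2,  (-3 - √17)/2

λ = (-3 + √17)/2, (-3 - √17)/2  (≈ 0.5616, -3.562)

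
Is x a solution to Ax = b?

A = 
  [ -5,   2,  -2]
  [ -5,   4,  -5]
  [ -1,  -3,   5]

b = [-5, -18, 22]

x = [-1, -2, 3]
Yes

Ax = [-5, -18, 22] = b ✓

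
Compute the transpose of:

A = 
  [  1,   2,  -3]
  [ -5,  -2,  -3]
Aᵀ = 
  [  1,  -5]
  [  2,  -2]
  [ -3,  -3]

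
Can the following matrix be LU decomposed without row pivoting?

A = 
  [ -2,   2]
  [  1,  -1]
Yes.
A[1,1] = -2 ≠ 0, so Gaussian elimination proceeds without a row swap: multiplier ℓ₂₁ = (1)/(-2) = -1/2, and U[2,2] = -1 - (-1/2)(2) = 0.
L = 
  [   1,    0]
  [-1/2,    1]
U = 
  [ -2,   2]
  [  0,   0]
Check row 2 of LU: [(-1/2)(-2), (-1/2)(2) + 0] = [1, -1] = row 2 of A ✓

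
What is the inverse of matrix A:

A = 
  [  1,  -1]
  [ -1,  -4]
det(A) = (1)(-4) - (-1)(-1) = -5
For a 2×2 matrix, A⁻¹ = (1/det(A)) · [[d, -b], [-c, a]]
    = (-1/5) · [[-4, 1], [1, 1]]

A⁻¹ = 
  [ 4/5, -1/5]
  [-1/5, -1/5]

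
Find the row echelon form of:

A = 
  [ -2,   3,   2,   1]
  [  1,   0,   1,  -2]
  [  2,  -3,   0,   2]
Row operations:
R2 → R2 + (1/2)·R1
R3 → R3 + (1)·R1

Resulting echelon form:
REF = 
  [  -2,    3,    2,    1]
  [   0,  3/2,    2, -3/2]
  [   0,    0,    2,    3]

Rank = 3 (number of non-zero pivot rows).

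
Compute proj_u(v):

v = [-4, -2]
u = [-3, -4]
v·u = (-4)(-3) + (-2)(-4) = 20
u·u = (-3)² + (-4)² = 25
proj_u(v) = (v·u / u·u) × u = (20/25) × u = (4/5) × u

proj_u(v) = [-12/5, -16/5]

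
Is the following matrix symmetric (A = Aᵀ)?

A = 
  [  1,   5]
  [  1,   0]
No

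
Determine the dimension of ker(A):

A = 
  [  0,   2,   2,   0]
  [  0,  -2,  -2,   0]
nullity(A) = 3

Row reduce:
R2 → R2 + (1)·R1
REF = 
  [  0,   2,   2,   0]
  [  0,   0,   0,   0]
Pivot columns: 2 → 1 pivot.
rank(A) = 1, so nullity(A) = 4 - 1 = 3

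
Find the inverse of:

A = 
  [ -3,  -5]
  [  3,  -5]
det(A) = (-3)(-5) - (-5)(3) = 30
For a 2×2 matrix, A⁻¹ = (1/det(A)) · [[d, -b], [-c, a]]
    = (1/30) · [[-5, 5], [-3, -3]]

A⁻¹ = 
  [ -1/6,   1/6]
  [-1/10, -1/10]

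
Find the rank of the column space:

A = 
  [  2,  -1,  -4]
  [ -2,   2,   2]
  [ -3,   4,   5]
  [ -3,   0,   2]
dim(Col(A)) = 3

Row reduce:
R2 → R2 + (1)·R1
R3 → R3 + (3/2)·R1
R4 → R4 + (3/2)·R1
R3 → R3 - (5/2)·R2
R4 → R4 + (3/2)·R2
R4 → R4 + (7/4)·R3
REF = 
  [  2,  -1,  -4]
  [  0,   1,  -2]
  [  0,   0,   4]
  [  0,   0,   0]
Pivot columns: 1, 2, 3 → 3 pivots.
dim(Col(A)) = number of pivot columns = 3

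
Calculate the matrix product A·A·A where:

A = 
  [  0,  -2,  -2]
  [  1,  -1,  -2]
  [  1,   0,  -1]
A^3 = 
  [  8,   6,  -2]
  [  1,   7,   6]
  [ -3,   4,   7]

A² = A·A:
A²[1,1] = (0)(0) + (-2)(1) + (-2)(1) = -4
A²[1,2] = (0)(-2) + (-2)(-1) + (-2)(0) = 2
A²[1,3] = (0)(-2) + (-2)(-2) + (-2)(-1) = 6
A²[2,1] = (1)(0) + (-1)(1) + (-2)(1) = -3
A²[2,2] = (1)(-2) + (-1)(-1) + (-2)(0) = -1
A²[2,3] = (1)(-2) + (-1)(-2) + (-2)(-1) = 2
A²[3,1] = (1)(0) + (0)(1) + (-1)(1) = -1
A²[3,2] = (1)(-2) + (0)(-1) + (-1)(0) = -2
A²[3,3] = (1)(-2) + (0)(-2) + (-1)(-1) = -1
A² = 
  [ -4,   2,   6]
  [ -3,  -1,   2]
  [ -1,  -2,  -1]

A^3 = A^2·A:
A^3[1,1] = (-4)(0) + (2)(1) + (6)(1) = 8
A^3[1,2] = (-4)(-2) + (2)(-1) + (6)(0) = 6
A^3[1,3] = (-4)(-2) + (2)(-2) + (6)(-1) = -2
A^3[2,1] = (-3)(0) + (-1)(1) + (2)(1) = 1
A^3[2,2] = (-3)(-2) + (-1)(-1) + (2)(0) = 7
A^3[2,3] = (-3)(-2) + (-1)(-2) + (2)(-1) = 6
A^3[3,1] = (-1)(0) + (-2)(1) + (-1)(1) = -3
A^3[3,2] = (-1)(-2) + (-2)(-1) + (-1)(0) = 4
A^3[3,3] = (-1)(-2) + (-2)(-2) + (-1)(-1) = 7
A^3 = 
  [  8,   6,  -2]
  [  1,   7,   6]
  [ -3,   4,   7]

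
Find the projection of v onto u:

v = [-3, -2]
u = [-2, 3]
v·u = (-3)(-2) + (-2)(3) = 0
u·u = (-2)² + (3)² = 13
proj_u(v) = (v·u / u·u) × u = (0/13) × u = (0) × u

proj_u(v) = [0, 0]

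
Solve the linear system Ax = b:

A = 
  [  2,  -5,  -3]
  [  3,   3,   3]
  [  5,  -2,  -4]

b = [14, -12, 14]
Row reduce the augmented matrix [A|b]:
R2 → R2 - (3/2)·R1
R3 → R3 - (5/2)·R1
R3 → R3 - (1)·R2
REF = 
  [   2,   -5,   -3,   14]
  [   0, 21/2, 15/2,  -33]
  [   0,    0,   -4,   12]

Back-substitution:
x₃ = 12 / (-4) = -3
x₂ = (-33 - (15/2)(-3)) / (21/2) = -1
x₁ = (14 - (-5)(-1) - (-3)(-3)) / 2 = 0

x = [0, -1, -3]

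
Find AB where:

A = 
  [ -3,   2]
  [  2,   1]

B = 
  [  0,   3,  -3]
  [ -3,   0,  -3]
A is 2×2 and B is 2×3, so AB is 2×3. Each entry is (row of A)·(column of B):
AB[1,1] = (-3)(0) + (2)(-3) = -6
AB[1,2] = (-3)(3) + (2)(0) = -9
AB[1,3] = (-3)(-3) + (2)(-3) = 3
AB[2,1] = (2)(0) + (1)(-3) = -3
AB[2,2] = (2)(3) + (1)(0) = 6
AB[2,3] = (2)(-3) + (1)(-3) = -9

AB = 
  [ -6,  -9,   3]
  [ -3,   6,  -9]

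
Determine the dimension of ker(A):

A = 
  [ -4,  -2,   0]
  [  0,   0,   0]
nullity(A) = 2

Row reduce:
(no row operations needed)
REF = 
  [ -4,  -2,   0]
  [  0,   0,   0]
Pivot columns: 1 → 1 pivot.
rank(A) = 1, so nullity(A) = 3 - 1 = 2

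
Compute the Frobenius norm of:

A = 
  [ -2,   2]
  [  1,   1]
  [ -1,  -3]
||A||_F = 4.472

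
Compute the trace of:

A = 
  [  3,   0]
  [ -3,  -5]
-2

tr(A) = 3 + -5 = -2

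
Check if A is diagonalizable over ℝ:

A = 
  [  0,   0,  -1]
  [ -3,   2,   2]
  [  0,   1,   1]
No

Characteristic polynomial: det(λI - A) = λ³ - 3λ² - 3
By the rational root theorem any rational root is an integer dividing 3; none of those is a root, so p(λ) has no rational roots and hence (being an irreducible cubic) no repeated roots.
Discriminant of the cubic: Δ = -567
Δ < 0 ⇒ one real eigenvalue and a complex-conjugate pair: λ ≈ 3.279, -0.1395 + 0.9463i, -0.1395 - 0.9463i
Has complex eigenvalues (not diagonalizable over ℝ).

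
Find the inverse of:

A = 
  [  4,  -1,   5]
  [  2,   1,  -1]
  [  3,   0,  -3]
det(A) = (4)·((1)(-3) - (-1)(0)) - (-1)·((2)(-3) - (-1)(3)) + (5)·((2)(0) - (1)(3))
  = (4)(-3) - (-1)(-3) + (5)(-3)
  = -30
det(A) = -30 ≠ 0, so A is invertible.

Cofactors Cᵢⱼ = (-1)ⁱ⁺ʲ·Mᵢⱼ:
C = 
  [ -3,   3,  -3]
  [ -3, -27,  -3]
  [ -4,  14,   6]

adj(A) = Cᵀ:
adj(A) = 
  [ -3,  -3,  -4]
  [  3, -27,  14]
  [ -3,  -3,   6]

A⁻¹ = (-1/30) · adj(A):
A⁻¹ = 
  [ 1/10,  1/10,  2/15]
  [-1/10,  9/10, -7/15]
  [ 1/10,  1/10,  -1/5]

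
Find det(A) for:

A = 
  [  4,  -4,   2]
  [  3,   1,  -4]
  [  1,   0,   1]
Cofactor expansion along row 1:
det(A) = (4)·((1)(1) - (-4)(0)) - (-4)·((3)(1) - (-4)(1)) + (2)·((3)(0) - (1)(1))
  = (4)(1) - (-4)(7) + (2)(-1)
  = 30

det(A) = 30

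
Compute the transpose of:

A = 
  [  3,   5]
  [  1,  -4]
Aᵀ = 
  [  3,   1]
  [  5,  -4]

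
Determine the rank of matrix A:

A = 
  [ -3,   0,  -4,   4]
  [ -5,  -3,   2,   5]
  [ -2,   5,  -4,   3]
rank(A) = 3

Row reduce:
R2 → R2 - (5/3)·R1
R3 → R3 - (2/3)·R1
R3 → R3 + (5/3)·R2
REF = 
  [   -3,     0,    -4,     4]
  [    0,    -3,  26/3,  -5/3]
  [    0,     0, 118/9, -22/9]
Pivot columns: 1, 2, 3 → 3 pivots.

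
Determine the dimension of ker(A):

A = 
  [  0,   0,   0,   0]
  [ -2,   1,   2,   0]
nullity(A) = 3

Row reduce:
Swap R1 ↔ R2
REF = 
  [ -2,   1,   2,   0]
  [  0,   0,   0,   0]
Pivot columns: 1 → 1 pivot.
rank(A) = 1, so nullity(A) = 4 - 1 = 3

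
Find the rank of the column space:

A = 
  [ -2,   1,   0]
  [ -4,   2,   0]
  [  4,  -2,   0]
dim(Col(A)) = 1

Row reduce:
R2 → R2 - (2)·R1
R3 → R3 + (2)·R1
REF = 
  [ -2,   1,   0]
  [  0,   0,   0]
  [  0,   0,   0]
Pivot columns: 1 → 1 pivot.
dim(Col(A)) = number of pivot columns = 1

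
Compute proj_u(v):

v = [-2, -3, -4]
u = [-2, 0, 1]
proj_u(v) = [0, 0, 0]

v·u = (-2)(-2) + (-3)(0) + (-4)(1) = 0
u·u = (-2)² + (0)² + (1)² = 5
proj_u(v) = (v·u / u·u) × u = (0/5) × u = (0) × u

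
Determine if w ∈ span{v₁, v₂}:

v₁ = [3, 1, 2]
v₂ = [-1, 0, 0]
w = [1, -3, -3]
No

Form the augmented matrix and row-reduce:
[v₁|v₂|w] = 
  [  3,  -1,   1]
  [  1,   0,  -3]
  [  2,   0,  -3]
R2 → R2 - (1/3)·R1
R3 → R3 - (2/3)·R1
R3 → R3 - (2)·R2
REF = 
  [    3,    -1,     1]
  [    0,   1/3, -10/3]
  [    0,     0,     3]

Row 3 reads [0 0 | 3], i.e. 0 = 3, so the system is inconsistent and w ∉ span{v₁, v₂}.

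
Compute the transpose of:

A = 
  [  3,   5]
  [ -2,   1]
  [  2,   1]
Aᵀ = 
  [  3,  -2,   2]
  [  5,   1,   1]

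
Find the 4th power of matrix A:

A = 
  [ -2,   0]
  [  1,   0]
A² = A·A:
A²[1,1] = (-2)(-2) + (0)(1) = 4
A²[1,2] = (-2)(0) + (0)(0) = 0
A²[2,1] = (1)(-2) + (0)(1) = -2
A²[2,2] = (1)(0) + (0)(0) = 0
A² = 
  [  4,   0]
  [ -2,   0]

A^3 = A^2·A:
A^3[1,1] = (4)(-2) + (0)(1) = -8
A^3[1,2] = (4)(0) + (0)(0) = 0
A^3[2,1] = (-2)(-2) + (0)(1) = 4
A^3[2,2] = (-2)(0) + (0)(0) = 0
A^3 = 
  [ -8,   0]
  [  4,   0]

A^4 = A^3·A:
A^4[1,1] = (-8)(-2) + (0)(1) = 16
A^4[1,2] = (-8)(0) + (0)(0) = 0
A^4[2,1] = (4)(-2) + (0)(1) = -8
A^4[2,2] = (4)(0) + (0)(0) = 0
A^4 = 
  [ 16,   0]
  [ -8,   0]

Therefore
A^4 = 
  [ 16,   0]
  [ -8,   0]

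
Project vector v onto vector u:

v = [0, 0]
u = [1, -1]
v·u = (0)(1) + (0)(-1) = 0
u·u = (1)² + (-1)² = 2
proj_u(v) = (v·u / u·u) × u = (0/2) × u = (0) × u

proj_u(v) = [0, 0]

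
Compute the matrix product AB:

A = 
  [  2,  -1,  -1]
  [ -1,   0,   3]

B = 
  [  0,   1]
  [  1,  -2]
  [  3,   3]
AB = 
  [ -4,   1]
  [  9,   8]

A is 2×3 and B is 3×2, so AB is 2×2. Each entry is (row of A)·(column of B):
AB[1,1] = (2)(0) + (-1)(1) + (-1)(3) = -4
AB[1,2] = (2)(1) + (-1)(-2) + (-1)(3) = 1
AB[2,1] = (-1)(0) + (0)(1) + (3)(3) = 9
AB[2,2] = (-1)(1) + (0)(-2) + (3)(3) = 8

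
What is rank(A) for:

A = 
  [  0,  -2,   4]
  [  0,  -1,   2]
Row reduce:
R2 → R2 - (1/2)·R1
REF = 
  [  0,  -2,   4]
  [  0,   0,   0]
Pivot columns: 2 → 1 pivot.

rank(A) = 1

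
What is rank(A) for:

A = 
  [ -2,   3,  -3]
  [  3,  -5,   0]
rank(A) = 2

Row reduce:
R2 → R2 + (3/2)·R1
REF = 
  [  -2,    3,   -3]
  [   0, -1/2, -9/2]
Pivot columns: 1, 2 → 2 pivots.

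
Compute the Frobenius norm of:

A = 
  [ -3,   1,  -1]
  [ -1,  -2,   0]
||A||_F = 4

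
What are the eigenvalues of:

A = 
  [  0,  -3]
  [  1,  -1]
tr(A) = -1, det(A) = 3
Characteristic polynomial: λ² - tr(A)λ + det(A) = λ² + λ + 3
λ² + λ + 3 = 0  ⇒  λ = (-1 ± √((1)² - 4·(3)))/2 = (-1 ± √(-11))/2
  = (-1 + i√11)/2,  (-1 - i√11)/2

λ = (-1 + i√11)/2, (-1 - i√11)/2  (≈ -0.5 + 1.658i, -0.5 - 1.658i)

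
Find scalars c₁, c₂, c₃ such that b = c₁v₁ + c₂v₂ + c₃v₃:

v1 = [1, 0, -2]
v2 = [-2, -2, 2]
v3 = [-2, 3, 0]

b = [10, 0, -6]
c1 = 0, c2 = -3, c3 = -2

b = 0·v1 + -3·v2 + -2·v3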